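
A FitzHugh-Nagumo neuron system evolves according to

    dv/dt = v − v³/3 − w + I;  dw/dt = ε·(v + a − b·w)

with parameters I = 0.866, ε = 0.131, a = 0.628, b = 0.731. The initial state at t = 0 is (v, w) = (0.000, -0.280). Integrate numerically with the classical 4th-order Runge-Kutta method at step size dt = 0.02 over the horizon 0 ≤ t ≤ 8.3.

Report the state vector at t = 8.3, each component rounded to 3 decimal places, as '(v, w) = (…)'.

(v, w) = (1.328, 1.540)

t=0.000: state=(0.000, -0.280)
step 1 (dt=0.02): k1=(1.146, 0.109), k2=(1.156, 0.110), k3=(1.156, 0.110), k4=(1.167, 0.112); state += dt/6·(k1+2k2+2k3+k4)
t=0.020: state=(0.023, -0.278)
t=0.040: state=(0.047, -0.276)
t=0.060: state=(0.071, -0.273)
continuing one RK4 step at a time; state shown every 25 steps (Δt=0.5):
t=0.500: state=(0.709, -0.205)
t=1.000: state=(1.510, -0.083)
t=1.500: state=(1.914, 0.073)
t=2.000: state=(1.987, 0.235)
t=2.500: state=(1.962, 0.391)
t=3.000: state=(1.916, 0.537)
t=3.500: state=(1.865, 0.673)
t=4.000: state=(1.813, 0.799)
t=4.500: state=(1.760, 0.916)
t=5.000: state=(1.706, 1.024)
t=5.500: state=(1.652, 1.124)
t=6.000: state=(1.597, 1.215)
t=6.500: state=(1.541, 1.299)
t=7.000: state=(1.484, 1.375)
t=7.500: state=(1.426, 1.444)
t=8.000: state=(1.365, 1.506)
t=8.300: state=(1.328, 1.540)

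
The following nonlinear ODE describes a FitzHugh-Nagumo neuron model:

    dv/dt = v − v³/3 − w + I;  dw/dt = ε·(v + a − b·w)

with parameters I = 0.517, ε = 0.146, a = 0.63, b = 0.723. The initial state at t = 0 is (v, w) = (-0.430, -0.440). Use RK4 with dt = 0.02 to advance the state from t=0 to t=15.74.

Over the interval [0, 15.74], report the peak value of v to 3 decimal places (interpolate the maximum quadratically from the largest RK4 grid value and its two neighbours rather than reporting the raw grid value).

t=0.000: state=(-0.430, -0.440)
step 1 (dt=0.02): k1=(0.554, 0.076), k2=(0.557, 0.076), k3=(0.557, 0.076), k4=(0.561, 0.077); state += dt/6·(k1+2k2+2k3+k4)
t=0.020: state=(-0.419, -0.438)
t=0.040: state=(-0.408, -0.437)
t=0.060: state=(-0.396, -0.435)
continuing one RK4 step at a time; state shown every 50 steps (Δt=1):
t=1.000: state=(0.411, -0.317)
t=2.000: state=(1.640, -0.048)
t=3.000: state=(1.856, 0.295)
t=4.000: state=(1.752, 0.604)
t=5.000: state=(1.618, 0.864)
t=6.000: state=(1.472, 1.079)
t=7.000: state=(1.310, 1.251)
t=8.000: state=(1.120, 1.381)
t=9.000: state=(0.870, 1.469)
t=10.000: state=(0.466, 1.504)
t=11.000: state=(-0.421, 1.451)
t=12.000: state=(-1.734, 1.235)
t=13.000: state=(-1.930, 0.936)
t=14.000: state=(-1.846, 0.667)
t=15.000: state=(-1.744, 0.439)
t=15.740: state=(-1.668, 0.294)
largest grid value and its neighbours: v(2.780)=1.86192, v(2.800)=1.86197, v(2.820)=1.86189
parabola through these three points peaks at t≈2.798 with v≈1.86197

max v = 1.862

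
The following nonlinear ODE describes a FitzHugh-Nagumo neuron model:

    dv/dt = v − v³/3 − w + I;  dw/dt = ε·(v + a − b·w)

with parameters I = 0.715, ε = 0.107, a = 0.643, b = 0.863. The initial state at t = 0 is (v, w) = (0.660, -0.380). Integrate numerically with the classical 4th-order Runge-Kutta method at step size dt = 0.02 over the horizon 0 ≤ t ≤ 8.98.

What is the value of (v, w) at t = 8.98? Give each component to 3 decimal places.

(v, w) = (1.358, 1.338)

t=0.000: state=(0.660, -0.380)
step 1 (dt=0.02): k1=(1.659, 0.175), k2=(1.667, 0.176), k3=(1.667, 0.176), k4=(1.674, 0.178); state += dt/6·(k1+2k2+2k3+k4)
t=0.020: state=(0.693, -0.376)
t=0.040: state=(0.727, -0.373)
t=0.060: state=(0.761, -0.369)
continuing one RK4 step at a time; state shown every 25 steps (Δt=0.5):
t=0.500: state=(1.481, -0.273)
t=1.000: state=(1.918, -0.135)
t=1.500: state=(2.006, 0.008)
t=2.000: state=(1.990, 0.146)
t=2.500: state=(1.951, 0.276)
t=3.000: state=(1.907, 0.398)
t=3.500: state=(1.863, 0.512)
t=4.000: state=(1.818, 0.619)
t=4.500: state=(1.774, 0.718)
t=5.000: state=(1.729, 0.811)
t=5.500: state=(1.684, 0.897)
t=6.000: state=(1.639, 0.977)
t=6.500: state=(1.593, 1.051)
t=7.000: state=(1.547, 1.120)
t=7.500: state=(1.501, 1.182)
t=8.000: state=(1.454, 1.240)
t=8.500: state=(1.406, 1.292)
t=8.980: state=(1.358, 1.338)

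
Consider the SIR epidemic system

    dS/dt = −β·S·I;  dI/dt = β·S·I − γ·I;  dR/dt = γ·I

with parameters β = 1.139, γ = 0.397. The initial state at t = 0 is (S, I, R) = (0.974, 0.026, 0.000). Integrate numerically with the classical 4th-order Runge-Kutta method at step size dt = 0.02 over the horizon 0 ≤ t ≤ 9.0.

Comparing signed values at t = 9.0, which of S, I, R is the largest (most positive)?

largest component: R

t=0.000: state=(0.974, 0.026, 0.000)
step 1 (dt=0.02): k1=(-0.029, 0.019, 0.010), k2=(-0.029, 0.019, 0.010), k3=(-0.029, 0.019, 0.010), k4=(-0.029, 0.019, 0.010); state += dt/6·(k1+2k2+2k3+k4)
t=0.020: state=(0.973, 0.026, 0.000)
t=0.040: state=(0.973, 0.027, 0.000)
t=0.060: state=(0.972, 0.027, 0.001)
continuing one RK4 step at a time; state shown every 25 steps (Δt=0.5):
t=0.500: state=(0.957, 0.037, 0.006)
t=1.000: state=(0.933, 0.052, 0.015)
t=1.500: state=(0.901, 0.072, 0.027)
t=2.000: state=(0.859, 0.097, 0.044)
t=2.500: state=(0.806, 0.128, 0.066)
t=3.000: state=(0.742, 0.163, 0.095)
t=3.500: state=(0.669, 0.200, 0.131)
t=4.000: state=(0.591, 0.235, 0.174)
t=4.500: state=(0.512, 0.264, 0.224)
t=5.000: state=(0.438, 0.283, 0.278)
t=5.500: state=(0.372, 0.293, 0.336)
t=6.000: state=(0.315, 0.292, 0.394)
t=6.500: state=(0.267, 0.282, 0.451)
t=7.000: state=(0.228, 0.266, 0.505)
t=7.500: state=(0.197, 0.246, 0.556)
t=8.000: state=(0.173, 0.224, 0.603)
t=8.500: state=(0.153, 0.202, 0.645)
t=9.000: state=(0.137, 0.180, 0.683)
compare at T: S=0.137, I=0.180, R=0.683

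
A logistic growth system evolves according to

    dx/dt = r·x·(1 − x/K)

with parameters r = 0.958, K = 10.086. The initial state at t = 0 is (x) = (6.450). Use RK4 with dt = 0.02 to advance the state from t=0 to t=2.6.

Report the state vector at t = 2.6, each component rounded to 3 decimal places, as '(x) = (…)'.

(x) = (9.636)

t=0.000: state=(6.450)
step 1 (dt=0.02): k1=(2.228), k2=(2.222), k3=(2.222), k4=(2.216); state += dt/6·(k1+2k2+2k3+k4)
t=0.020: state=(6.494)
t=0.040: state=(6.539)
t=0.060: state=(6.583)
continuing one RK4 step at a time; state shown every 5 steps (Δt=0.1):
t=0.100: state=(6.670)
t=0.200: state=(6.883)
t=0.300: state=(7.088)
t=0.400: state=(7.286)
t=0.500: state=(7.476)
t=0.600: state=(7.657)
t=0.700: state=(7.829)
t=0.800: state=(7.992)
t=0.900: state=(8.147)
t=1.000: state=(8.293)
t=1.100: state=(8.429)
t=1.200: state=(8.558)
t=1.300: state=(8.678)
t=1.400: state=(8.790)
t=1.500: state=(8.894)
t=1.600: state=(8.992)
t=1.700: state=(9.082)
t=1.800: state=(9.165)
t=1.900: state=(9.242)
t=2.000: state=(9.313)
t=2.100: state=(9.379)
t=2.200: state=(9.439)
t=2.300: state=(9.495)
t=2.400: state=(9.546)
t=2.500: state=(9.593)
t=2.600: state=(9.636)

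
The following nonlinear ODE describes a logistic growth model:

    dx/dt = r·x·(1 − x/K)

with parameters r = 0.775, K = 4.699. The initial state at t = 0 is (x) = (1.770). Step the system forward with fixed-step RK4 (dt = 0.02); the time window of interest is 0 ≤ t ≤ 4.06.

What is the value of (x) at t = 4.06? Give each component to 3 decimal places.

(x) = (4.387)

t=0.000: state=(1.770)
step 1 (dt=0.02): k1=(0.855), k2=(0.857), k3=(0.857), k4=(0.858); state += dt/6·(k1+2k2+2k3+k4)
t=0.020: state=(1.787)
t=0.040: state=(1.804)
t=0.060: state=(1.822)
continuing one RK4 step at a time; state shown every 10 steps (Δt=0.2):
t=0.200: state=(1.944)
t=0.400: state=(2.123)
t=0.600: state=(2.304)
t=0.800: state=(2.486)
t=1.000: state=(2.666)
t=1.200: state=(2.843)
t=1.400: state=(3.014)
t=1.600: state=(3.177)
t=1.800: state=(3.332)
t=2.000: state=(3.478)
t=2.200: state=(3.612)
t=2.400: state=(3.736)
t=2.600: state=(3.850)
t=2.800: state=(3.952)
t=3.000: state=(4.045)
t=3.200: state=(4.127)
t=3.400: state=(4.200)
t=3.600: state=(4.265)
t=3.800: state=(4.323)
t=4.000: state=(4.373)
t=4.060: state=(4.387)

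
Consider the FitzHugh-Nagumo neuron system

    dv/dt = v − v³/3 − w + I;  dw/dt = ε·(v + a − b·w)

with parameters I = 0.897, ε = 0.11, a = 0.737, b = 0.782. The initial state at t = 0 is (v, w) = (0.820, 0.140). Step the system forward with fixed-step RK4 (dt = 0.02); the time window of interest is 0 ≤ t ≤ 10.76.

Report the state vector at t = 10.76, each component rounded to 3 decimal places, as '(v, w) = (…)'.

(v, w) = (0.947, 1.739)

t=0.000: state=(0.820, 0.140)
step 1 (dt=0.02): k1=(1.393, 0.159), k2=(1.396, 0.161), k3=(1.396, 0.161), k4=(1.398, 0.162); state += dt/6·(k1+2k2+2k3+k4)
t=0.020: state=(0.848, 0.143)
t=0.040: state=(0.876, 0.146)
t=0.060: state=(0.904, 0.150)
continuing one RK4 step at a time; state shown every 25 steps (Δt=0.5):
t=0.500: state=(1.474, 0.236)
t=1.000: state=(1.819, 0.356)
t=1.500: state=(1.899, 0.482)
t=2.000: state=(1.887, 0.603)
t=2.500: state=(1.850, 0.718)
t=3.000: state=(1.807, 0.826)
t=3.500: state=(1.762, 0.927)
t=4.000: state=(1.716, 1.021)
t=4.500: state=(1.669, 1.109)
t=5.000: state=(1.622, 1.191)
t=5.500: state=(1.575, 1.266)
t=6.000: state=(1.526, 1.336)
t=6.500: state=(1.477, 1.400)
t=7.000: state=(1.426, 1.459)
t=7.500: state=(1.374, 1.513)
t=8.000: state=(1.319, 1.561)
t=8.500: state=(1.263, 1.605)
t=9.000: state=(1.203, 1.643)
t=9.500: state=(1.139, 1.677)
t=10.000: state=(1.069, 1.705)
t=10.500: state=(0.991, 1.729)
t=10.760: state=(0.947, 1.739)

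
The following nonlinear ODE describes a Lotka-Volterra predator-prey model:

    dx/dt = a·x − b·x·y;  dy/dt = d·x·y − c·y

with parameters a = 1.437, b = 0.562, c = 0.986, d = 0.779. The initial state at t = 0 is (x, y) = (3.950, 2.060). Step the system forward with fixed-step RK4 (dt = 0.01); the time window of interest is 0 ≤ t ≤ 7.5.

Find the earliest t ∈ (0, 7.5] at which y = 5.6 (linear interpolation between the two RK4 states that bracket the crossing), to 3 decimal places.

t=0.000: state=(3.950, 2.060)
step 1 (dt=0.01): k1=(1.103, 4.308), k2=(1.057, 4.362), k3=(1.056, 4.362), k4=(1.009, 4.416); state += dt/6·(k1+2k2+2k3+k4)
t=0.010: state=(3.961, 2.104)
t=0.020: state=(3.970, 2.148)
t=0.030: state=(3.979, 2.194)
continuing one RK4 step at a time; state shown every 25 steps (Δt=0.25):
t=0.250: state=(3.863, 3.490)
t=0.500: state=(2.971, 5.364)
t=0.530: state=(2.829, 5.573)
next step: t=0.540: state=(2.781, 5.641) — y has crossed 5.6
linear interpolation between t=0.530 (5.57335) and t=0.540 (5.64057) → t≈0.534

t = 0.534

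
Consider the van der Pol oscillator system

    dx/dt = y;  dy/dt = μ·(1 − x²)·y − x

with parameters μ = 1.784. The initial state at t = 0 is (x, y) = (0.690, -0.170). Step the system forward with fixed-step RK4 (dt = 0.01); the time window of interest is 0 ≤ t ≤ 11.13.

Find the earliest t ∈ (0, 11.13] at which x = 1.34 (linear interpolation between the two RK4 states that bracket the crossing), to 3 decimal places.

t=0.000: state=(0.690, -0.170)
step 1 (dt=0.01): k1=(-0.170, -0.849), k2=(-0.174, -0.852), k3=(-0.174, -0.852), k4=(-0.179, -0.856); state += dt/6·(k1+2k2+2k3+k4)
t=0.010: state=(0.688, -0.179)
t=0.020: state=(0.686, -0.187)
t=0.030: state=(0.685, -0.196)
continuing one RK4 step at a time; state shown every 50 steps (Δt=0.5):
t=0.500: state=(0.480, -0.718)
t=1.000: state=(-0.123, -1.841)
t=1.500: state=(-1.314, -2.270)
t=2.000: state=(-1.829, -0.068)
t=2.500: state=(-1.714, 0.390)
t=3.000: state=(-1.480, 0.543)
t=3.500: state=(-1.158, 0.777)
t=4.000: state=(-0.644, 1.392)
t=4.500: state=(0.450, 3.218)
t=4.750: state=(1.310, 3.250)
next step: t=4.760: state=(1.343, 3.193) — x has crossed 1.34
linear interpolation between t=4.750 (1.31039) and t=4.760 (1.34261) → t≈4.759

t = 4.759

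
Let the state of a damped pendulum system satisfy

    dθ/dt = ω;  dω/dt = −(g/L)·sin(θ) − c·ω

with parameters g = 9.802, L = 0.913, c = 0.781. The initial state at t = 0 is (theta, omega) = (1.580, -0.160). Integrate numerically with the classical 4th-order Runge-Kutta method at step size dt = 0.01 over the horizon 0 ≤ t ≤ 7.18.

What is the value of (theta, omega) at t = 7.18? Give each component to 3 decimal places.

(theta, omega) = (-0.074, 0.196)

t=0.000: state=(1.580, -0.160)
step 1 (dt=0.01): k1=(-0.160, -10.611), k2=(-0.213, -10.569), k3=(-0.213, -10.569), k4=(-0.266, -10.528); state += dt/6·(k1+2k2+2k3+k4)
t=0.010: state=(1.578, -0.266)
t=0.020: state=(1.575, -0.371)
t=0.030: state=(1.570, -0.475)
continuing one RK4 step at a time; state shown every 25 steps (Δt=0.25):
t=0.250: state=(1.230, -2.539)
t=0.500: state=(0.398, -3.831)
t=0.750: state=(-0.497, -2.956)
t=1.000: state=(-0.966, -0.722)
t=1.250: state=(-0.869, 1.403)
t=1.500: state=(-0.345, 2.560)
t=1.750: state=(0.276, 2.143)
t=2.000: state=(0.632, 0.617)
t=2.250: state=(0.582, -0.947)
t=2.500: state=(0.223, -1.753)
t=2.750: state=(-0.199, -1.439)
t=3.000: state=(-0.432, -0.368)
t=3.250: state=(-0.382, 0.712)
t=3.500: state=(-0.126, 1.212)
t=3.750: state=(0.157, 0.933)
t=4.000: state=(0.300, 0.172)
t=4.250: state=(0.247, -0.550)
t=4.500: state=(0.062, -0.834)
t=4.750: state=(-0.125, -0.590)
t=5.000: state=(-0.208, -0.051)
t=5.250: state=(-0.156, 0.421)
t=5.500: state=(-0.025, 0.569)
t=5.750: state=(0.098, 0.363)
t=6.000: state=(0.143, -0.015)
t=6.250: state=(0.097, -0.317)
t=6.500: state=(0.004, -0.384)
t=6.750: state=(-0.075, -0.218)
t=7.000: state=(-0.097, 0.044)
t=7.180: state=(-0.074, 0.196)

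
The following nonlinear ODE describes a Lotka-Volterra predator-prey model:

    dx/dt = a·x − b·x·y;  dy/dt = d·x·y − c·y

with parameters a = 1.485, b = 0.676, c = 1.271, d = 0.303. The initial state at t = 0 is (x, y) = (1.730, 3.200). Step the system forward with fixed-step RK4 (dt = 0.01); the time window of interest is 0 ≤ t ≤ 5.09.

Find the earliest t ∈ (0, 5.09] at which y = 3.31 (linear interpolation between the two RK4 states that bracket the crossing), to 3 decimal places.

t=0.000: state=(1.730, 3.200)
step 1 (dt=0.01): k1=(-1.173, -2.390), k2=(-1.155, -2.387), k3=(-1.155, -2.386), k4=(-1.138, -2.383); state += dt/6·(k1+2k2+2k3+k4)
t=0.010: state=(1.718, 3.176)
t=0.020: state=(1.707, 3.152)
t=0.030: state=(1.696, 3.129)
continuing one RK4 step at a time; state shown every 20 steps (Δt=0.2):
t=0.200: state=(1.559, 2.740)
t=0.400: state=(1.490, 2.330)
t=0.600: state=(1.500, 1.977)
t=0.800: state=(1.577, 1.683)
t=1.000: state=(1.719, 1.442)
t=1.200: state=(1.930, 1.248)
t=1.400: state=(2.218, 1.097)
t=1.600: state=(2.594, 0.984)
t=1.800: state=(3.073, 0.906)
t=2.000: state=(3.672, 0.861)
t=2.200: state=(4.403, 0.852)
t=2.400: state=(5.272, 0.886)
t=2.600: state=(6.261, 0.974)
t=2.800: state=(7.313, 1.139)
t=3.000: state=(8.291, 1.419)
t=3.200: state=(8.959, 1.860)
t=3.400: state=(9.001, 2.496)
t=3.600: state=(8.208, 3.274)
next step: t=3.610: state=(8.147, 3.314) — y has crossed 3.31
linear interpolation between t=3.600 (3.27413) and t=3.610 (3.31389) → t≈3.609

t = 3.609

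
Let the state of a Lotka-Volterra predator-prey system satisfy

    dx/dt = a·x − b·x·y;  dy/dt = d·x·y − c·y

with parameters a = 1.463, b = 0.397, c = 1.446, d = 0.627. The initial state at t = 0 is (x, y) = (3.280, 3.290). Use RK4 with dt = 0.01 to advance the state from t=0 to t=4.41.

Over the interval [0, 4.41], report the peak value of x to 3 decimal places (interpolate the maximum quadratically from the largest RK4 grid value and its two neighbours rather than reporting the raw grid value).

max x = 3.328

t=0.000: state=(3.280, 3.290)
step 1 (dt=0.01): k1=(0.515, 2.009), k2=(0.502, 2.020), k3=(0.502, 2.020), k4=(0.489, 2.031); state += dt/6·(k1+2k2+2k3+k4)
t=0.010: state=(3.285, 3.310)
t=0.020: state=(3.290, 3.331)
t=0.030: state=(3.294, 3.351)
continuing one RK4 step at a time; state shown every 20 steps (Δt=0.2):
t=0.200: state=(3.327, 3.733)
t=0.400: state=(3.251, 4.228)
t=0.600: state=(3.054, 4.707)
t=0.800: state=(2.772, 5.082)
t=1.000: state=(2.458, 5.282)
t=1.200: state=(2.162, 5.283)
t=1.400: state=(1.916, 5.106)
t=1.600: state=(1.731, 4.803)
t=1.800: state=(1.607, 4.431)
t=2.000: state=(1.539, 4.040)
t=2.200: state=(1.519, 3.663)
t=2.400: state=(1.543, 3.322)
t=2.600: state=(1.607, 3.030)
t=2.800: state=(1.709, 2.792)
t=3.000: state=(1.849, 2.612)
t=3.200: state=(2.024, 2.493)
t=3.400: state=(2.230, 2.437)
t=3.600: state=(2.463, 2.449)
t=3.800: state=(2.709, 2.536)
t=4.000: state=(2.949, 2.708)
t=4.200: state=(3.155, 2.976)
t=4.400: state=(3.292, 3.342)
t=4.410: state=(3.297, 3.362)
largest grid value and its neighbours: x(0.170)=3.32772, x(0.180)=3.32787, x(0.190)=3.32772
parabola through these three points peaks at t≈0.180 with x≈3.32787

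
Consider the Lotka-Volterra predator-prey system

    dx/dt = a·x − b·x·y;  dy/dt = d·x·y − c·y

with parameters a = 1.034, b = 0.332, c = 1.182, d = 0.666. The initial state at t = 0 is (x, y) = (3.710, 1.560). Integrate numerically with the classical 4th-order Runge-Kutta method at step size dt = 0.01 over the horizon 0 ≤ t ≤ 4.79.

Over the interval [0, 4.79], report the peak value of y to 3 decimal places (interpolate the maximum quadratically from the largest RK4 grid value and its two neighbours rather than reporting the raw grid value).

max y = 7.849

t=0.000: state=(3.710, 1.560)
step 1 (dt=0.01): k1=(1.915, 2.011), k2=(1.907, 2.034), k3=(1.907, 2.034), k4=(1.899, 2.057); state += dt/6·(k1+2k2+2k3+k4)
t=0.010: state=(3.729, 1.580)
t=0.020: state=(3.748, 1.601)
t=0.030: state=(3.767, 1.622)
continuing one RK4 step at a time; state shown every 20 steps (Δt=0.2):
t=0.200: state=(4.050, 2.067)
t=0.400: state=(4.238, 2.841)
t=0.600: state=(4.169, 3.939)
t=0.800: state=(3.776, 5.298)
t=1.000: state=(3.121, 6.635)
t=1.200: state=(2.388, 7.557)
t=1.400: state=(1.755, 7.849)
t=1.600: state=(1.290, 7.575)
t=1.800: state=(0.978, 6.945)
t=2.000: state=(0.778, 6.157)
t=2.200: state=(0.653, 5.343)
t=2.400: state=(0.578, 4.577)
t=2.600: state=(0.537, 3.890)
t=2.800: state=(0.521, 3.295)
t=3.000: state=(0.523, 2.788)
t=3.200: state=(0.543, 2.362)
t=3.400: state=(0.577, 2.009)
t=3.600: state=(0.628, 1.718)
t=3.800: state=(0.694, 1.481)
t=4.000: state=(0.779, 1.290)
t=4.200: state=(0.884, 1.137)
t=4.400: state=(1.012, 1.018)
t=4.600: state=(1.167, 0.929)
t=4.790: state=(1.342, 0.870)
largest grid value and its neighbours: y(1.380)=7.84775, y(1.390)=7.84889, y(1.400)=7.84856
parabola through these three points peaks at t≈1.393 with y≈7.84894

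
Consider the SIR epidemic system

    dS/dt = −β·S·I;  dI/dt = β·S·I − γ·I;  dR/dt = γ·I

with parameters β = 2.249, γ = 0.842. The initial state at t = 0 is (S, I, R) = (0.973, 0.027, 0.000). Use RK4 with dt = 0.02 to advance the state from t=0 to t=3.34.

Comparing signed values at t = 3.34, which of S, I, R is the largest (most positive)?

t=0.000: state=(0.973, 0.027, 0.000)
step 1 (dt=0.02): k1=(-0.059, 0.036, 0.023), k2=(-0.060, 0.037, 0.023), k3=(-0.060, 0.037, 0.023), k4=(-0.061, 0.037, 0.023); state += dt/6·(k1+2k2+2k3+k4)
t=0.020: state=(0.972, 0.028, 0.000)
t=0.040: state=(0.971, 0.028, 0.001)
t=0.060: state=(0.969, 0.029, 0.001)
continuing one RK4 step at a time; state shown every 10 steps (Δt=0.2):
t=0.200: state=(0.960, 0.035, 0.005)
t=0.400: state=(0.942, 0.046, 0.012)
t=0.600: state=(0.921, 0.059, 0.021)
t=0.800: state=(0.893, 0.075, 0.032)
t=1.000: state=(0.860, 0.094, 0.046)
t=1.200: state=(0.821, 0.115, 0.064)
t=1.400: state=(0.775, 0.140, 0.085)
t=1.600: state=(0.724, 0.165, 0.111)
t=1.800: state=(0.668, 0.191, 0.141)
t=2.000: state=(0.610, 0.215, 0.175)
t=2.200: state=(0.551, 0.236, 0.213)
t=2.400: state=(0.493, 0.252, 0.254)
t=2.600: state=(0.439, 0.263, 0.298)
t=2.800: state=(0.390, 0.268, 0.343)
t=3.000: state=(0.346, 0.267, 0.388)
t=3.200: state=(0.307, 0.261, 0.432)
t=3.340: state=(0.283, 0.255, 0.463)
compare at T: S=0.283, I=0.255, R=0.463

largest component: R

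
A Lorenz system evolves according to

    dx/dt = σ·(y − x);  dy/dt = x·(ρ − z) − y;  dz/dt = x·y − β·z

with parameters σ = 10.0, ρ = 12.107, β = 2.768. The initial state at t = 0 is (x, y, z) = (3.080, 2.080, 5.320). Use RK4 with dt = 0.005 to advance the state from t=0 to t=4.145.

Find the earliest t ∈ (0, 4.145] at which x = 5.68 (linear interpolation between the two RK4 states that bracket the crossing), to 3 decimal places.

t = 0.271

t=0.000: state=(3.080, 2.080, 5.320)
step 1 (dt=0.005): k1=(-10.000, 18.824, -8.319), k2=(-9.279, 18.671, -8.170), k3=(-9.301, 18.682, -8.168), k4=(-8.601, 18.539, -8.020); state += dt/6·(k1+2k2+2k3+k4)
t=0.005: state=(3.034, 2.173, 5.279)
t=0.010: state=(2.994, 2.265, 5.240)
t=0.015: state=(2.961, 2.356, 5.202)
continuing one RK4 step at a time; state shown every 40 steps (Δt=0.2):
t=0.200: state=(4.350, 6.005, 5.260)
t=0.270: state=(5.661, 7.709, 6.537)
next step: t=0.275: state=(5.764, 7.827, 6.668) — x has crossed 5.68
linear interpolation between t=0.270 (5.66131) and t=0.275 (5.76410) → t≈0.271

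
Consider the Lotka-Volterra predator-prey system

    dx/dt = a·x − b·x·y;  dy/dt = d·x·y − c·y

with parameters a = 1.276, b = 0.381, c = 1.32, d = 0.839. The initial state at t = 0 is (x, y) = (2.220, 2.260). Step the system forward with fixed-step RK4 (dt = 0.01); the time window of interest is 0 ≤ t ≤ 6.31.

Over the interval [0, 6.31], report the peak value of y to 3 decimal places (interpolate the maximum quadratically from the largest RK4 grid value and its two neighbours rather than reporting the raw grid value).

max y = 5.422

t=0.000: state=(2.220, 2.260)
step 1 (dt=0.01): k1=(0.921, 1.226), k2=(0.918, 1.238), k3=(0.918, 1.238), k4=(0.914, 1.250); state += dt/6·(k1+2k2+2k3+k4)
t=0.010: state=(2.229, 2.272)
t=0.020: state=(2.238, 2.285)
t=0.030: state=(2.247, 2.298)
continuing one RK4 step at a time; state shown every 25 steps (Δt=0.25):
t=0.250: state=(2.421, 2.647)
t=0.500: state=(2.524, 3.203)
t=0.750: state=(2.478, 3.902)
t=1.000: state=(2.270, 4.627)
t=1.250: state=(1.953, 5.186)
t=1.500: state=(1.616, 5.418)
t=1.750: state=(1.331, 5.300)
t=2.000: state=(1.124, 4.922)
t=2.250: state=(0.991, 4.412)
t=2.500: state=(0.919, 3.872)
t=2.750: state=(0.896, 3.364)
t=3.000: state=(0.914, 2.922)
t=3.250: state=(0.969, 2.558)
t=3.500: state=(1.060, 2.274)
t=3.750: state=(1.187, 2.068)
t=4.000: state=(1.350, 1.938)
t=4.250: state=(1.549, 1.887)
t=4.500: state=(1.778, 1.923)
t=4.750: state=(2.026, 2.060)
t=5.000: state=(2.264, 2.323)
t=5.250: state=(2.451, 2.743)
t=5.500: state=(2.528, 3.332)
t=5.750: state=(2.449, 4.048)
t=6.000: state=(2.213, 4.757)
t=6.250: state=(1.885, 5.260)
t=6.310: state=(1.803, 5.333)
largest grid value and its neighbours: y(1.520)=5.42121, y(1.530)=5.42174, y(1.540)=5.42169
parabola through these three points peaks at t≈1.534 with y≈5.42179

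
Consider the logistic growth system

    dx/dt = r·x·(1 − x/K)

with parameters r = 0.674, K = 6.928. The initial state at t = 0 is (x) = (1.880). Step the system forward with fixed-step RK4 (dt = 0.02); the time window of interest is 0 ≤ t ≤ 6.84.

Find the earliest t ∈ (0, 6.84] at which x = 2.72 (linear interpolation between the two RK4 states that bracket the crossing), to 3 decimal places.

t = 0.818

t=0.000: state=(1.880)
step 1 (dt=0.02): k1=(0.923), k2=(0.926), k3=(0.926), k4=(0.929); state += dt/6·(k1+2k2+2k3+k4)
t=0.020: state=(1.899)
t=0.040: state=(1.917)
t=0.060: state=(1.936)
continuing one RK4 step at a time; state shown every 25 steps (Δt=0.5):
t=0.500: state=(2.375)
t=0.800: state=(2.700)
next step: t=0.820: state=(2.722) — x has crossed 2.72
linear interpolation between t=0.800 (2.69993) and t=0.820 (2.72217) → t≈0.818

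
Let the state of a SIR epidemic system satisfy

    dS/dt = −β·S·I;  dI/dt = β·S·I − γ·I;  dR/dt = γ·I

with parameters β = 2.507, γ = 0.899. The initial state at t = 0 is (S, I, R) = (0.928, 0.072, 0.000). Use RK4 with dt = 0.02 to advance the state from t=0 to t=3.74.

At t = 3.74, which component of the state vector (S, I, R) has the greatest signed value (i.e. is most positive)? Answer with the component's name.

t=0.000: state=(0.928, 0.072, 0.000)
step 1 (dt=0.02): k1=(-0.168, 0.103, 0.065), k2=(-0.170, 0.104, 0.066), k3=(-0.170, 0.104, 0.066), k4=(-0.172, 0.105, 0.067); state += dt/6·(k1+2k2+2k3+k4)
t=0.020: state=(0.925, 0.074, 0.001)
t=0.040: state=(0.921, 0.076, 0.003)
t=0.060: state=(0.918, 0.078, 0.004)
continuing one RK4 step at a time; state shown every 10 steps (Δt=0.2):
t=0.200: state=(0.890, 0.095, 0.015)
t=0.400: state=(0.843, 0.123, 0.034)
t=0.600: state=(0.787, 0.154, 0.059)
t=0.800: state=(0.722, 0.188, 0.090)
t=1.000: state=(0.652, 0.222, 0.127)
t=1.200: state=(0.579, 0.252, 0.169)
t=1.400: state=(0.507, 0.276, 0.217)
t=1.600: state=(0.439, 0.293, 0.268)
t=1.800: state=(0.378, 0.300, 0.322)
t=2.000: state=(0.326, 0.299, 0.376)
t=2.200: state=(0.281, 0.291, 0.429)
t=2.400: state=(0.243, 0.277, 0.480)
t=2.600: state=(0.213, 0.259, 0.528)
t=2.800: state=(0.188, 0.239, 0.573)
t=3.000: state=(0.167, 0.219, 0.614)
t=3.200: state=(0.151, 0.198, 0.651)
t=3.400: state=(0.137, 0.178, 0.685)
t=3.600: state=(0.126, 0.158, 0.715)
t=3.740: state=(0.120, 0.146, 0.734)
compare at T: S=0.120, I=0.146, R=0.734

largest component: R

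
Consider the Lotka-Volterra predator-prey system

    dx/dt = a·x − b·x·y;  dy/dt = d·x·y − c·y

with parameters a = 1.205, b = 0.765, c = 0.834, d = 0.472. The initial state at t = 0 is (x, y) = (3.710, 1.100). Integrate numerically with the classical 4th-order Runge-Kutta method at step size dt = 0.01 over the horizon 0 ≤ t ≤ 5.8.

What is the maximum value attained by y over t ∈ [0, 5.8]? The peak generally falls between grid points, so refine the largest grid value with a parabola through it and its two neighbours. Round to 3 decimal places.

max y = 3.145

t=0.000: state=(3.710, 1.100)
step 1 (dt=0.01): k1=(1.349, 1.009), k2=(1.337, 1.017), k3=(1.337, 1.017), k4=(1.324, 1.025); state += dt/6·(k1+2k2+2k3+k4)
t=0.010: state=(3.723, 1.110)
t=0.020: state=(3.736, 1.121)
t=0.030: state=(3.749, 1.131)
continuing one RK4 step at a time; state shown every 20 steps (Δt=0.2):
t=0.200: state=(3.922, 1.336)
t=0.400: state=(3.977, 1.644)
t=0.600: state=(3.828, 2.015)
t=0.800: state=(3.472, 2.410)
t=1.000: state=(2.970, 2.767)
t=1.200: state=(2.424, 3.021)
t=1.400: state=(1.922, 3.137)
t=1.600: state=(1.513, 3.120)
t=1.800: state=(1.205, 3.000)
t=2.000: state=(0.982, 2.813)
t=2.200: state=(0.826, 2.592)
t=2.400: state=(0.720, 2.359)
t=2.600: state=(0.650, 2.129)
t=2.800: state=(0.607, 1.912)
t=3.000: state=(0.586, 1.712)
t=3.200: state=(0.582, 1.531)
t=3.400: state=(0.593, 1.369)
t=3.600: state=(0.619, 1.227)
t=3.800: state=(0.659, 1.103)
t=4.000: state=(0.715, 0.996)
t=4.200: state=(0.786, 0.905)
t=4.400: state=(0.877, 0.828)
t=4.600: state=(0.988, 0.765)
t=4.800: state=(1.123, 0.715)
t=5.000: state=(1.284, 0.678)
t=5.200: state=(1.476, 0.654)
t=5.400: state=(1.701, 0.643)
t=5.600: state=(1.962, 0.646)
t=5.800: state=(2.259, 0.667)
largest grid value and its neighbours: y(1.460)=3.14460, y(1.470)=3.14476, y(1.480)=3.14461
parabola through these three points peaks at t≈1.470 with y≈3.14476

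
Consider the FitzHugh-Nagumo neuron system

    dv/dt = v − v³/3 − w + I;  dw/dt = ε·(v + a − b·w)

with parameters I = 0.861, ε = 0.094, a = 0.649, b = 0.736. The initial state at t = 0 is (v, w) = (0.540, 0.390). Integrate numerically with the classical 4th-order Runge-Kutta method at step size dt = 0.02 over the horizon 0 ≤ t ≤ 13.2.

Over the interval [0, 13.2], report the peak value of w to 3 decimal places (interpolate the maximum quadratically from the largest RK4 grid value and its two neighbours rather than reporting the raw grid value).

t=0.000: state=(0.540, 0.390)
step 1 (dt=0.02): k1=(0.959, 0.085), k2=(0.964, 0.086), k3=(0.964, 0.086), k4=(0.970, 0.086); state += dt/6·(k1+2k2+2k3+k4)
t=0.020: state=(0.559, 0.392)
t=0.040: state=(0.579, 0.393)
t=0.060: state=(0.599, 0.395)
continuing one RK4 step at a time; state shown every 25 steps (Δt=0.5):
t=0.500: state=(1.068, 0.444)
t=1.000: state=(1.526, 0.519)
t=1.500: state=(1.744, 0.608)
t=2.000: state=(1.798, 0.700)
t=2.500: state=(1.789, 0.789)
t=3.000: state=(1.759, 0.874)
t=3.500: state=(1.723, 0.955)
t=4.000: state=(1.684, 1.031)
t=4.500: state=(1.645, 1.103)
t=5.000: state=(1.604, 1.170)
t=5.500: state=(1.563, 1.234)
t=6.000: state=(1.522, 1.293)
t=6.500: state=(1.479, 1.348)
t=7.000: state=(1.435, 1.400)
t=7.500: state=(1.390, 1.447)
t=8.000: state=(1.343, 1.491)
t=8.500: state=(1.295, 1.531)
t=9.000: state=(1.244, 1.568)
t=9.500: state=(1.190, 1.601)
t=10.000: state=(1.132, 1.630)
t=10.500: state=(1.069, 1.655)
t=11.000: state=(0.999, 1.677)
t=11.500: state=(0.918, 1.694)
t=12.000: state=(0.824, 1.707)
t=12.500: state=(0.707, 1.714)
t=13.000: state=(0.553, 1.715)
t=13.200: state=(0.476, 1.713)
largest grid value and its neighbours: w(12.800)=1.71573, w(12.820)=1.71573, w(12.840)=1.71573
parabola through these three points peaks at t≈12.820 with w≈1.71573

max w = 1.716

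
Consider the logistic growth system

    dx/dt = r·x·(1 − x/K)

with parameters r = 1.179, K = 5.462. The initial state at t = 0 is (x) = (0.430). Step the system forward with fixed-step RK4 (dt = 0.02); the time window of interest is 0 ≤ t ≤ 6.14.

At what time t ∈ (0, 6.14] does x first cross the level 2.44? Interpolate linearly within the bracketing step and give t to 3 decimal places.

t = 1.905

t=0.000: state=(0.430)
step 1 (dt=0.02): k1=(0.467), k2=(0.472), k3=(0.472), k4=(0.476); state += dt/6·(k1+2k2+2k3+k4)
t=0.020: state=(0.439)
t=0.040: state=(0.449)
t=0.060: state=(0.459)
continuing one RK4 step at a time; state shown every 10 steps (Δt=0.2):
t=0.200: state=(0.533)
t=0.400: state=(0.658)
t=0.600: state=(0.807)
t=0.800: state=(0.983)
t=1.000: state=(1.188)
t=1.200: state=(1.421)
t=1.400: state=(1.683)
t=1.600: state=(1.969)
t=1.800: state=(2.274)
t=1.900: state=(2.432)
next step: t=1.920: state=(2.464) — x has crossed 2.44
linear interpolation between t=1.900 (2.43222) and t=1.920 (2.46407) → t≈1.905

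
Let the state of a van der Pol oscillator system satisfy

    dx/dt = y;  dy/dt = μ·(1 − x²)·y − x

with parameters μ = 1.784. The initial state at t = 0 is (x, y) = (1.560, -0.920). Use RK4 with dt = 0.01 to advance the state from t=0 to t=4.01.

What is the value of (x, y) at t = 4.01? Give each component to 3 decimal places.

t=0.000: state=(1.560, -0.920)
step 1 (dt=0.01): k1=(-0.920, 0.793), k2=(-0.916, 0.764), k3=(-0.916, 0.764), k4=(-0.912, 0.736); state += dt/6·(k1+2k2+2k3+k4)
t=0.010: state=(1.551, -0.912)
t=0.020: state=(1.542, -0.905)
t=0.030: state=(1.533, -0.899)
continuing one RK4 step at a time; state shown every 20 steps (Δt=0.2):
t=0.200: state=(1.386, -0.850)
t=0.400: state=(1.212, -0.897)
t=0.600: state=(1.021, -1.035)
t=0.800: state=(0.791, -1.289)
t=1.000: state=(0.493, -1.727)
t=1.200: state=(0.081, -2.451)
t=1.400: state=(-0.503, -3.378)
t=1.600: state=(-1.217, -3.484)
t=1.800: state=(-1.775, -1.922)
t=2.000: state=(-2.001, -0.501)
t=2.200: state=(-2.033, 0.079)
t=2.400: state=(-1.995, 0.272)
t=2.600: state=(-1.932, 0.346)
t=2.800: state=(-1.859, 0.385)
t=3.000: state=(-1.778, 0.418)
t=3.200: state=(-1.691, 0.453)
t=3.400: state=(-1.596, 0.495)
t=3.600: state=(-1.493, 0.547)
t=3.800: state=(-1.377, 0.615)
t=4.000: state=(-1.245, 0.708)
t=4.010: state=(-1.238, 0.714)

(x, y) = (-1.238, 0.714)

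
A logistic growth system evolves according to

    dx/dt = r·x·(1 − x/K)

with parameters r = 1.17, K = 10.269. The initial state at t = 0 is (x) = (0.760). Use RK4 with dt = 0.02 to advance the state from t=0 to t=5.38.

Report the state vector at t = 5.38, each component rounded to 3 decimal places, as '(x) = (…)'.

t=0.000: state=(0.760)
step 1 (dt=0.02): k1=(0.823), k2=(0.832), k3=(0.832), k4=(0.840); state += dt/6·(k1+2k2+2k3+k4)
t=0.020: state=(0.777)
t=0.040: state=(0.794)
t=0.060: state=(0.811)
continuing one RK4 step at a time; state shown every 10 steps (Δt=0.2):
t=0.200: state=(0.942)
t=0.400: state=(1.162)
t=0.600: state=(1.426)
t=0.800: state=(1.738)
t=1.000: state=(2.103)
t=1.200: state=(2.521)
t=1.400: state=(2.992)
t=1.600: state=(3.511)
t=1.800: state=(4.070)
t=2.000: state=(4.657)
t=2.200: state=(5.256)
t=2.400: state=(5.852)
t=2.600: state=(6.429)
t=2.800: state=(6.973)
t=3.000: state=(7.473)
t=3.200: state=(7.923)
t=3.400: state=(8.320)
t=3.600: state=(8.663)
t=3.800: state=(8.955)
t=4.000: state=(9.201)
t=4.200: state=(9.405)
t=4.400: state=(9.573)
t=4.600: state=(9.710)
t=4.800: state=(9.822)
t=5.000: state=(9.912)
t=5.200: state=(9.984)
t=5.380: state=(10.037)

(x) = (10.037)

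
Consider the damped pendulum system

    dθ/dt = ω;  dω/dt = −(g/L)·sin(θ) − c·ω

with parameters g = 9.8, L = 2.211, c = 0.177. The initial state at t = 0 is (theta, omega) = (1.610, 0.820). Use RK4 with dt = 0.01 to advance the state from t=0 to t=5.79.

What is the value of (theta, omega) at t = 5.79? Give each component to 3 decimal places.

(theta, omega) = (-0.497, 1.722)

t=0.000: state=(1.610, 0.820)
step 1 (dt=0.01): k1=(0.820, -4.574), k2=(0.797, -4.569), k3=(0.797, -4.569), k4=(0.774, -4.565); state += dt/6·(k1+2k2+2k3+k4)
t=0.010: state=(1.618, 0.774)
t=0.020: state=(1.625, 0.729)
t=0.030: state=(1.633, 0.683)
continuing one RK4 step at a time; state shown every 20 steps (Δt=0.2):
t=0.200: state=(1.684, -0.076)
t=0.400: state=(1.582, -0.941)
t=0.600: state=(1.310, -1.771)
t=0.800: state=(0.881, -2.482)
t=1.000: state=(0.337, -2.892)
t=1.200: state=(-0.244, -2.829)
t=1.400: state=(-0.764, -2.307)
t=1.600: state=(-1.148, -1.512)
t=1.800: state=(-1.363, -0.629)
t=2.000: state=(-1.400, 0.250)
t=2.200: state=(-1.265, 1.090)
t=2.400: state=(-0.970, 1.837)
t=2.600: state=(-0.545, 2.372)
t=2.800: state=(-0.046, 2.541)
t=3.000: state=(0.443, 2.278)
t=3.200: state=(0.842, 1.673)
t=3.400: state=(1.100, 0.891)
t=3.600: state=(1.195, 0.061)
t=3.800: state=(1.126, -0.744)
t=4.000: state=(0.903, -1.462)
t=4.200: state=(0.554, -1.993)
t=4.400: state=(0.127, -2.214)
t=4.600: state=(-0.306, -2.056)
t=4.800: state=(-0.673, -1.570)
t=5.000: state=(-0.921, -0.887)
t=5.200: state=(-1.023, -0.130)
t=5.400: state=(-0.974, 0.612)
t=5.600: state=(-0.784, 1.266)
t=5.790: state=(-0.497, 1.722)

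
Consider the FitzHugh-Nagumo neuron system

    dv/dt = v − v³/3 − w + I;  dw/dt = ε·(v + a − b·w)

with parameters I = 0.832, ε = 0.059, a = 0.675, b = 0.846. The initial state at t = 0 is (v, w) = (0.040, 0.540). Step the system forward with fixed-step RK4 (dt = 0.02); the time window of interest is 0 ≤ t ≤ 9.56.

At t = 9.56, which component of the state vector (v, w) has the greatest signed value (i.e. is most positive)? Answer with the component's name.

t=0.000: state=(0.040, 0.540)
step 1 (dt=0.02): k1=(0.332, 0.015), k2=(0.335, 0.015), k3=(0.335, 0.015), k4=(0.338, 0.016); state += dt/6·(k1+2k2+2k3+k4)
t=0.020: state=(0.047, 0.540)
t=0.040: state=(0.054, 0.541)
t=0.060: state=(0.060, 0.541)
continuing one RK4 step at a time; state shown every 25 steps (Δt=0.5):
t=0.500: state=(0.252, 0.550)
t=1.000: state=(0.578, 0.568)
t=1.500: state=(1.009, 0.597)
t=2.000: state=(1.415, 0.638)
t=2.500: state=(1.652, 0.687)
t=3.000: state=(1.738, 0.739)
t=3.500: state=(1.754, 0.791)
t=4.000: state=(1.743, 0.843)
t=4.500: state=(1.724, 0.892)
t=5.000: state=(1.701, 0.940)
t=5.500: state=(1.677, 0.985)
t=6.000: state=(1.653, 1.029)
t=6.500: state=(1.628, 1.071)
t=7.000: state=(1.603, 1.112)
t=7.500: state=(1.578, 1.150)
t=8.000: state=(1.553, 1.187)
t=8.500: state=(1.528, 1.222)
t=9.000: state=(1.502, 1.256)
t=9.500: state=(1.476, 1.288)
t=9.560: state=(1.473, 1.292)
compare at T: v=1.473, w=1.292

largest component: v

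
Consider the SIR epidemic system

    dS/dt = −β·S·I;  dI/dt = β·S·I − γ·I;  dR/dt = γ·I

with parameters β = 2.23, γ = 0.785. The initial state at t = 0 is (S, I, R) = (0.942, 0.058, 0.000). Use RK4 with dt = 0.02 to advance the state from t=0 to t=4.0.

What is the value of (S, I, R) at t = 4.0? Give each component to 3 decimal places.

(S, I, R) = (0.134, 0.180, 0.686)

t=0.000: state=(0.942, 0.058, 0.000)
step 1 (dt=0.02): k1=(-0.122, 0.076, 0.046), k2=(-0.123, 0.077, 0.046), k3=(-0.123, 0.077, 0.046), k4=(-0.125, 0.078, 0.047); state += dt/6·(k1+2k2+2k3+k4)
t=0.020: state=(0.940, 0.060, 0.001)
t=0.040: state=(0.937, 0.061, 0.002)
t=0.060: state=(0.934, 0.063, 0.003)
continuing one RK4 step at a time; state shown every 10 steps (Δt=0.2):
t=0.200: state=(0.915, 0.075, 0.010)
t=0.400: state=(0.881, 0.096, 0.024)
t=0.600: state=(0.839, 0.120, 0.041)
t=0.800: state=(0.791, 0.148, 0.062)
t=1.000: state=(0.735, 0.177, 0.087)
t=1.200: state=(0.675, 0.208, 0.117)
t=1.400: state=(0.611, 0.237, 0.152)
t=1.600: state=(0.547, 0.262, 0.191)
t=1.800: state=(0.484, 0.281, 0.234)
t=2.000: state=(0.426, 0.295, 0.279)
t=2.200: state=(0.373, 0.301, 0.326)
t=2.400: state=(0.326, 0.300, 0.374)
t=2.600: state=(0.285, 0.294, 0.420)
t=2.800: state=(0.251, 0.283, 0.466)
t=3.000: state=(0.222, 0.269, 0.509)
t=3.200: state=(0.197, 0.252, 0.550)
t=3.400: state=(0.177, 0.235, 0.588)
t=3.600: state=(0.160, 0.216, 0.624)
t=3.800: state=(0.146, 0.198, 0.656)
t=4.000: state=(0.134, 0.180, 0.686)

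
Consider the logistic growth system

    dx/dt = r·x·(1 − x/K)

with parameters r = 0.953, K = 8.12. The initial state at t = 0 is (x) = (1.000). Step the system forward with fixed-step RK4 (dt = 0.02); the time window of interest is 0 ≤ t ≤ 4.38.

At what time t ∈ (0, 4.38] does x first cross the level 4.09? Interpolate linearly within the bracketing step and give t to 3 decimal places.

t = 2.075

t=0.000: state=(1.000)
step 1 (dt=0.02): k1=(0.836), k2=(0.842), k3=(0.842), k4=(0.848); state += dt/6·(k1+2k2+2k3+k4)
t=0.020: state=(1.017)
t=0.040: state=(1.034)
t=0.060: state=(1.051)
continuing one RK4 step at a time; state shown every 10 steps (Δt=0.2):
t=0.200: state=(1.179)
t=0.400: state=(1.385)
t=0.600: state=(1.618)
t=0.800: state=(1.879)
t=1.000: state=(2.168)
t=1.200: state=(2.484)
t=1.400: state=(2.824)
t=1.600: state=(3.185)
t=1.800: state=(3.560)
t=2.000: state=(3.945)
t=2.060: state=(4.061)
next step: t=2.080: state=(4.099) — x has crossed 4.09
linear interpolation between t=2.060 (4.06055) and t=2.080 (4.09924) → t≈2.075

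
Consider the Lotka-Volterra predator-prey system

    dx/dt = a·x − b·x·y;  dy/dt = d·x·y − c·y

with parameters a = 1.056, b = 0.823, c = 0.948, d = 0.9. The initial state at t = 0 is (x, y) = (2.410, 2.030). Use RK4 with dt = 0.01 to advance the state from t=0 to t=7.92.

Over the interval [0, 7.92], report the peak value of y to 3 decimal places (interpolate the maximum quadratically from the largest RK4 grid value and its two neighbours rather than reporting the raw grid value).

t=0.000: state=(2.410, 2.030)
step 1 (dt=0.01): k1=(-1.481, 2.479), k2=(-1.501, 2.480), k3=(-1.501, 2.480), k4=(-1.521, 2.481); state += dt/6·(k1+2k2+2k3+k4)
t=0.010: state=(2.395, 2.055)
t=0.020: state=(2.380, 2.080)
t=0.030: state=(2.364, 2.104)
continuing one RK4 step at a time; state shown every 50 steps (Δt=0.5):
t=0.500: state=(1.409, 3.013)
t=1.000: state=(0.679, 2.938)
t=1.500: state=(0.389, 2.300)
t=2.000: state=(0.293, 1.662)
t=2.500: state=(0.279, 1.174)
t=3.000: state=(0.314, 0.834)
t=3.500: state=(0.397, 0.608)
t=4.000: state=(0.541, 0.466)
t=4.500: state=(0.772, 0.389)
t=5.000: state=(1.122, 0.369)
t=5.500: state=(1.621, 0.423)
t=6.000: state=(2.233, 0.626)
t=6.500: state=(2.653, 1.191)
t=7.000: state=(2.218, 2.310)
t=7.500: state=(1.194, 3.090)
t=7.920: state=(0.649, 2.904)
largest grid value and its neighbours: y(0.690)=3.10576, y(0.700)=3.10586, y(0.710)=3.10552
parabola through these three points peaks at t≈0.697 with y≈3.10588

max y = 3.106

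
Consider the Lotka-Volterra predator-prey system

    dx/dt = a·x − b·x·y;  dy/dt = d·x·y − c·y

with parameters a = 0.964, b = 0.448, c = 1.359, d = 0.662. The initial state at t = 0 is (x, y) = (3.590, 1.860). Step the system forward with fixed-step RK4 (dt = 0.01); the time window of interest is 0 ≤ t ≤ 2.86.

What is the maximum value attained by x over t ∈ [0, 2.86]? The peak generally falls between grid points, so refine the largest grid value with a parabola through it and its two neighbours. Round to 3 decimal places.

t=0.000: state=(3.590, 1.860)
step 1 (dt=0.01): k1=(0.469, 1.893), k2=(0.454, 1.905), k3=(0.454, 1.905), k4=(0.439, 1.918); state += dt/6·(k1+2k2+2k3+k4)
t=0.010: state=(3.595, 1.879)
t=0.020: state=(3.599, 1.898)
t=0.030: state=(3.603, 1.918)
continuing one RK4 step at a time; state shown every 10 steps (Δt=0.1):
t=0.100: state=(3.621, 2.062)
t=0.200: state=(3.618, 2.287)
t=0.300: state=(3.576, 2.534)
t=0.400: state=(3.495, 2.796)
t=0.500: state=(3.375, 3.065)
t=0.600: state=(3.221, 3.329)
t=0.700: state=(3.038, 3.575)
t=0.800: state=(2.836, 3.791)
t=0.900: state=(2.625, 3.965)
t=1.000: state=(2.413, 4.089)
t=1.100: state=(2.208, 4.159)
t=1.200: state=(2.017, 4.176)
t=1.300: state=(1.844, 4.141)
t=1.400: state=(1.689, 4.063)
t=1.500: state=(1.554, 3.948)
t=1.600: state=(1.438, 3.805)
t=1.700: state=(1.341, 3.641)
t=1.800: state=(1.259, 3.464)
t=1.900: state=(1.192, 3.279)
t=2.000: state=(1.138, 3.092)
t=2.100: state=(1.096, 2.906)
t=2.200: state=(1.064, 2.724)
t=2.300: state=(1.041, 2.550)
t=2.400: state=(1.026, 2.383)
t=2.500: state=(1.019, 2.226)
t=2.600: state=(1.019, 2.079)
t=2.700: state=(1.026, 1.942)
t=2.800: state=(1.039, 1.815)
t=2.860: state=(1.049, 1.743)
largest grid value and its neighbours: x(0.130)=3.62398, x(0.140)=3.62420, x(0.150)=3.62406
parabola through these three points peaks at t≈0.141 with x≈3.62420

max x = 3.624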